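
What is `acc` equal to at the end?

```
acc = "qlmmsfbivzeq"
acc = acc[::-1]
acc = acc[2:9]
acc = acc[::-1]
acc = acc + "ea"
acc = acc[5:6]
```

reverse → 'qezvibfsmmlq'
slice [2:9] → 'zvibfsm'
reverse → 'msfbivz'
+ 'ea' → 'msfbivzea'
slice [5:6] → 'v'

'v'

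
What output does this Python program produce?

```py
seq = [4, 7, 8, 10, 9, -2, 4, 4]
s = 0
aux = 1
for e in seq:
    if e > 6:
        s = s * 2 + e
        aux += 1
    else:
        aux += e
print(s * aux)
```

e=4: not >6; aux=5
e=7: >6, s = 0*2+7 = 7; aux=6
e=8: >6, s = 7*2+8 = 22; aux=7
e=10: >6, s = 22*2+10 = 54; aux=8
e=9: >6, s = 54*2+9 = 117; aux=9
e=-2: not >6; aux=7
e=4: not >6; aux=11
e=4: not >6; aux=15
s*aux = 117*15 = 1755

1755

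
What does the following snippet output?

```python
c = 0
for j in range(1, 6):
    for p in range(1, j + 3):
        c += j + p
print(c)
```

j=1,p=1: c = 0+2 = 2
j=1,p=2: c = 2+3 = 5
j=1,p=3: c = 5+4 = 9
j=2,p=1: c = 9+3 = 12
j=2,p=2: c = 12+4 = 16
j=2,p=3: c = 16+5 = 21
j=2,p=4: c = 21+6 = 27
j=3,p=1: c = 27+4 = 31
j=3,p=2: c = 31+5 = 36
j=3,p=3: c = 36+6 = 42
j=3,p=4: c = 42+7 = 49
j=3,p=5: c = 49+8 = 57
j=4,p=1: c = 57+5 = 62
j=4,p=2: c = 62+6 = 68
j=4,p=3: c = 68+7 = 75
j=4,p=4: c = 75+8 = 83
j=4,p=5: c = 83+9 = 92
j=4,p=6: c = 92+10 = 102
j=5,p=1: c = 102+6 = 108
j=5,p=2: c = 108+7 = 115
j=5,p=3: c = 115+8 = 123
j=5,p=4: c = 123+9 = 132
j=5,p=5: c = 132+10 = 142
j=5,p=6: c = 142+11 = 153
j=5,p=7: c = 153+12 = 165

165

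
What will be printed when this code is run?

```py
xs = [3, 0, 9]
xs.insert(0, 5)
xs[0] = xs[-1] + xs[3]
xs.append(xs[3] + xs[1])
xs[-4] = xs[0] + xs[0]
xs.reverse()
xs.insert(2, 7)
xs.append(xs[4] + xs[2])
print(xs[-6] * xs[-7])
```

108

insert 5 at 0 → [5, 3, 0, 9]
xs[0] = xs[-1]+xs[3] = 9+9 = 18 → [18, 3, 0, 9]
append xs[3]+xs[1] = 9+3 = 12 → [18, 3, 0, 9, 12]
xs[-4] = xs[0]+xs[0] = 18+18 = 36 → [18, 36, 0, 9, 12]
reverse → [12, 9, 0, 36, 18]
insert 7 at 2 → [12, 9, 7, 0, 36, 18]
append xs[4]+xs[2] = 36+7 = 43 → [12, 9, 7, 0, 36, 18, 43]
xs[-6]*xs[-7] = 9*12 = 108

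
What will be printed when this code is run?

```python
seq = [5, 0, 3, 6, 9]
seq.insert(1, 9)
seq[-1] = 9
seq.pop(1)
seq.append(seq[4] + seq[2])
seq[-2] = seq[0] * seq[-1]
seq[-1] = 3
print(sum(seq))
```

insert 9 at 1 → [5, 9, 0, 3, 6, 9]
seq[-1] = 9 → [5, 9, 0, 3, 6, 9]
pop(1) removes 9 → [5, 0, 3, 6, 9]
append seq[4]+seq[2] = 9+3 = 12 → [5, 0, 3, 6, 9, 12]
seq[-2] = seq[0]*seq[-1] = 5*12 = 60 → [5, 0, 3, 6, 60, 12]
seq[-1] = 3 → [5, 0, 3, 6, 60, 3]
sum = 77

77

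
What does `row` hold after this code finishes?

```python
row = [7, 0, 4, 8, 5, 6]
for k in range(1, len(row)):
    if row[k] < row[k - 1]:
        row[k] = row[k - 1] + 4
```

k=1: 0<7, row[1] = 7+4 = 11 → [7, 11, 4, 8, 5, 6]
k=2: 4<11, row[2] = 11+4 = 15 → [7, 11, 15, 8, 5, 6]
k=3: 8<15, row[3] = 15+4 = 19 → [7, 11, 15, 19, 5, 6]
k=4: 5<19, row[4] = 19+4 = 23 → [7, 11, 15, 19, 23, 6]
k=5: 6<23, row[5] = 23+4 = 27 → [7, 11, 15, 19, 23, 27]

[7, 11, 15, 19, 23, 27]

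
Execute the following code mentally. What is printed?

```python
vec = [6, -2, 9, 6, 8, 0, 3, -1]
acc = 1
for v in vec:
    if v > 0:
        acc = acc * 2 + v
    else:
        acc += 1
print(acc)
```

v=6: >0, acc = 1*2+6 = 8
v=-2: not >0, acc = 8+1 = 9
v=9: >0, acc = 9*2+9 = 27
v=6: >0, acc = 27*2+6 = 60
v=8: >0, acc = 60*2+8 = 128
v=0: not >0, acc = 128+1 = 129
v=3: >0, acc = 129*2+3 = 261
v=-1: not >0, acc = 261+1 = 262

262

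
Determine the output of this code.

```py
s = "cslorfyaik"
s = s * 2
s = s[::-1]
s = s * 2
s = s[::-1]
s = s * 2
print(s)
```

repeat ×2 → 'cslorfyaikcslorfyaik'
reverse → 'kiayfrolsckiayfrolsc'
repeat ×2 → 'kiayfrolsckiayfrolsckiayfrolsckiayfrolsc'
reverse → 'cslorfyaikcslorfyaikcslorfyaikcslorfyaik'
repeat ×2 → 'cslorfyaikcslorfyaikcslorfyaikcslorfyaikcslorfyaikcslorfyaikcslorfyaikcslorfyaik'

cslorfyaikcslorfyaikcslorfyaikcslorfyaikcslorfyaikcslorfyaikcslorfyaikcslorfyaik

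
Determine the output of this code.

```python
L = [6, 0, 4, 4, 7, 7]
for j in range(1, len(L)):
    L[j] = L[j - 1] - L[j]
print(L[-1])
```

-16

j=1: L[1] = 6-0 = 6 → [6, 6, 4, 4, 7, 7]
j=2: L[2] = 6-4 = 2 → [6, 6, 2, 4, 7, 7]
j=3: L[3] = 2-4 = -2 → [6, 6, 2, -2, 7, 7]
j=4: L[4] = (-2)-7 = -9 → [6, 6, 2, -2, -9, 7]
j=5: L[5] = (-9)-7 = -16 → [6, 6, 2, -2, -9, -16]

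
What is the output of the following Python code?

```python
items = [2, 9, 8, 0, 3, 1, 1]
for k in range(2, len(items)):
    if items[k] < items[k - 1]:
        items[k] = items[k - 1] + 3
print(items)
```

k=2: 8<9, items[2] = 9+3 = 12 → [2, 9, 12, 0, 3, 1, 1]
k=3: 0<12, items[3] = 12+3 = 15 → [2, 9, 12, 15, 3, 1, 1]
k=4: 3<15, items[4] = 15+3 = 18 → [2, 9, 12, 15, 18, 1, 1]
k=5: 1<18, items[5] = 18+3 = 21 → [2, 9, 12, 15, 18, 21, 1]
k=6: 1<21, items[6] = 21+3 = 24 → [2, 9, 12, 15, 18, 21, 24]

[2, 9, 12, 15, 18, 21, 24]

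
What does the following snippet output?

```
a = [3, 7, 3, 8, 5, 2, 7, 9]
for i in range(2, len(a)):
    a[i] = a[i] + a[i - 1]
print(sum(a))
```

i=2: a[2] = 3+7 = 10 → [3, 7, 10, 8, 5, 2, 7, 9]
i=3: a[3] = 8+10 = 18 → [3, 7, 10, 18, 5, 2, 7, 9]
i=4: a[4] = 5+18 = 23 → [3, 7, 10, 18, 23, 2, 7, 9]
i=5: a[5] = 2+23 = 25 → [3, 7, 10, 18, 23, 25, 7, 9]
i=6: a[6] = 7+25 = 32 → [3, 7, 10, 18, 23, 25, 32, 9]
i=7: a[7] = 9+32 = 41 → [3, 7, 10, 18, 23, 25, 32, 41]
sum = 159

159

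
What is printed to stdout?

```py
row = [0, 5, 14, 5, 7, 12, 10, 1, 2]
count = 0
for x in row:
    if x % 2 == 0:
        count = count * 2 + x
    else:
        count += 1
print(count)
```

x=0: even, count = 0*2+0 = 0
x=5: not even, count = 0+1 = 1
x=14: even, count = 1*2+14 = 16
x=5: not even, count = 16+1 = 17
x=7: not even, count = 17+1 = 18
x=12: even, count = 18*2+12 = 48
x=10: even, count = 48*2+10 = 106
x=1: not even, count = 106+1 = 107
x=2: even, count = 107*2+2 = 216

216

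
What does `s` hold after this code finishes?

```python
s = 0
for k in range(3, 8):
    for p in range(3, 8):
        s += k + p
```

k=3,p=3: s = 0+6 = 6
k=3,p=4: s = 6+7 = 13
k=3,p=5: s = 13+8 = 21
k=3,p=6: s = 21+9 = 30
k=3,p=7: s = 30+10 = 40
k=4,p=3: s = 40+7 = 47
k=4,p=4: s = 47+8 = 55
k=4,p=5: s = 55+9 = 64
k=4,p=6: s = 64+10 = 74
k=4,p=7: s = 74+11 = 85
k=5,p=3: s = 85+8 = 93
k=5,p=4: s = 93+9 = 102
k=5,p=5: s = 102+10 = 112
k=5,p=6: s = 112+11 = 123
k=5,p=7: s = 123+12 = 135
k=6,p=3: s = 135+9 = 144
k=6,p=4: s = 144+10 = 154
k=6,p=5: s = 154+11 = 165
k=6,p=6: s = 165+12 = 177
k=6,p=7: s = 177+13 = 190
k=7,p=3: s = 190+10 = 200
k=7,p=4: s = 200+11 = 211
k=7,p=5: s = 211+12 = 223
k=7,p=6: s = 223+13 = 236
k=7,p=7: s = 236+14 = 250

250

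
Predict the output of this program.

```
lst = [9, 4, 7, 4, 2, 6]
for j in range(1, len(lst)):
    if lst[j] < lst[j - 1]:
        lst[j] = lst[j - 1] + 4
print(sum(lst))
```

114

j=1: 4<9, lst[1] = 9+4 = 13 → [9, 13, 7, 4, 2, 6]
j=2: 7<13, lst[2] = 13+4 = 17 → [9, 13, 17, 4, 2, 6]
j=3: 4<17, lst[3] = 17+4 = 21 → [9, 13, 17, 21, 2, 6]
j=4: 2<21, lst[4] = 21+4 = 25 → [9, 13, 17, 21, 25, 6]
j=5: 6<25, lst[5] = 25+4 = 29 → [9, 13, 17, 21, 25, 29]
sum = 114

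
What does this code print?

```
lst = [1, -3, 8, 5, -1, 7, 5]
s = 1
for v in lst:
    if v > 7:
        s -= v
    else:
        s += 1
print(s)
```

-1

v=1: not >7, s = 1+1 = 2
v=-3: not >7, s = 2+1 = 3
v=8: >7, s = 3-8 = -5
v=5: not >7, s = (-5)+1 = -4
v=-1: not >7, s = (-4)+1 = -3
v=7: not >7, s = (-3)+1 = -2
v=5: not >7, s = (-2)+1 = -1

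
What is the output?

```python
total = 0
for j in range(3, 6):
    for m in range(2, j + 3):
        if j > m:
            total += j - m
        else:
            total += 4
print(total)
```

j=3,m=2: 3>2, total = 0+1 = 1
j=3,m=3: not 3>3, total = 1+4 = 5
j=3,m=4: not 3>4, total = 5+4 = 9
j=3,m=5: not 3>5, total = 9+4 = 13
j=4,m=2: 4>2, total = 13+2 = 15
j=4,m=3: 4>3, total = 15+1 = 16
j=4,m=4: not 4>4, total = 16+4 = 20
j=4,m=5: not 4>5, total = 20+4 = 24
j=4,m=6: not 4>6, total = 24+4 = 28
j=5,m=2: 5>2, total = 28+3 = 31
j=5,m=3: 5>3, total = 31+2 = 33
j=5,m=4: 5>4, total = 33+1 = 34
j=5,m=5: not 5>5, total = 34+4 = 38
j=5,m=6: not 5>6, total = 38+4 = 42
j=5,m=7: not 5>7, total = 42+4 = 46

46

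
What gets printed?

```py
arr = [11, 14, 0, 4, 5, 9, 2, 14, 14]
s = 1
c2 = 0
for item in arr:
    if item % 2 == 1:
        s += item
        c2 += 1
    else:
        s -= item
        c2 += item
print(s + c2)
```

29

item=11: odd, s = 1+11 = 12; c2=1
item=14: not odd, s = 12-14 = -2; c2=15
item=0: not odd, s = (-2)-0 = -2; c2=15
item=4: not odd, s = (-2)-4 = -6; c2=19
item=5: odd, s = (-6)+5 = -1; c2=20
item=9: odd, s = (-1)+9 = 8; c2=21
item=2: not odd, s = 8-2 = 6; c2=23
item=14: not odd, s = 6-14 = -8; c2=37
item=14: not odd, s = (-8)-14 = -22; c2=51
s+c2 = (-22)+51 = 29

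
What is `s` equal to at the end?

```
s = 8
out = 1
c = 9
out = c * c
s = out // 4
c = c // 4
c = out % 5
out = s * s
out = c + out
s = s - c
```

19

out = 9*9 = 81
s = 81//4 = 20
c = 9//4 = 2
c = 81%5 = 1
out = 20*20 = 400
out = 1+400 = 401
s = 20-1 = 19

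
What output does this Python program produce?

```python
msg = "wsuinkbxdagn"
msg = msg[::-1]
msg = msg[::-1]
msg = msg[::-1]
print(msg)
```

reverse → 'ngadxbkniusw'
reverse → 'wsuinkbxdagn'
reverse → 'ngadxbkniusw'

ngadxbkniusw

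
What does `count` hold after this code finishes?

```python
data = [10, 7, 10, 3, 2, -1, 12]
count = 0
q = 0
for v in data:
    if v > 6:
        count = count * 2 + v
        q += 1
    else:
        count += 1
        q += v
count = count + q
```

v=10: >6, count = 0*2+10 = 10; q=1
v=7: >6, count = 10*2+7 = 27; q=2
v=10: >6, count = 27*2+10 = 64; q=3
v=3: not >6, count = 64+1 = 65; q=6
v=2: not >6, count = 65+1 = 66; q=8
v=-1: not >6, count = 66+1 = 67; q=7
v=12: >6, count = 67*2+12 = 146; q=8
count+q = 146+8 = 154

154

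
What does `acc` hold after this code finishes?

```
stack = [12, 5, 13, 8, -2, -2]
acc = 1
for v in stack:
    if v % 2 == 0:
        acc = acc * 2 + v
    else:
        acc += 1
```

154

v=12: even, acc = 1*2+12 = 14
v=5: not even, acc = 14+1 = 15
v=13: not even, acc = 15+1 = 16
v=8: even, acc = 16*2+8 = 40
v=-2: even, acc = 40*2+(-2) = 78
v=-2: even, acc = 78*2+(-2) = 154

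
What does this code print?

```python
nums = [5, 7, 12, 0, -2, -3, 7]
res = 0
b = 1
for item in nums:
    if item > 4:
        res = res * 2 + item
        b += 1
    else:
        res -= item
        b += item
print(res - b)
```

109

item=5: >4, res = 0*2+5 = 5; b=2
item=7: >4, res = 5*2+7 = 17; b=3
item=12: >4, res = 17*2+12 = 46; b=4
item=0: not >4, res = 46-0 = 46; b=4
item=-2: not >4, res = 46-(-2) = 48; b=2
item=-3: not >4, res = 48-(-3) = 51; b=-1
item=7: >4, res = 51*2+7 = 109; b=0
res-b = 109-0 = 109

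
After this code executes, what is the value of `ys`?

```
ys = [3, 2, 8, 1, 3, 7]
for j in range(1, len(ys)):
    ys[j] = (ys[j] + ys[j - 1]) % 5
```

j=1: ys[1] = (2+3)%5 = 0 → [3, 0, 8, 1, 3, 7]
j=2: ys[2] = (8+0)%5 = 3 → [3, 0, 3, 1, 3, 7]
j=3: ys[3] = (1+3)%5 = 4 → [3, 0, 3, 4, 3, 7]
j=4: ys[4] = (3+4)%5 = 2 → [3, 0, 3, 4, 2, 7]
j=5: ys[5] = (7+2)%5 = 4 → [3, 0, 3, 4, 2, 4]

[3, 0, 3, 4, 2, 4]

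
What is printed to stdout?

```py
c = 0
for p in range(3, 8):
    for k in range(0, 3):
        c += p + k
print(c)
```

90

p=3,k=0: c = 0+3 = 3
p=3,k=1: c = 3+4 = 7
p=3,k=2: c = 7+5 = 12
p=4,k=0: c = 12+4 = 16
p=4,k=1: c = 16+5 = 21
p=4,k=2: c = 21+6 = 27
p=5,k=0: c = 27+5 = 32
p=5,k=1: c = 32+6 = 38
p=5,k=2: c = 38+7 = 45
p=6,k=0: c = 45+6 = 51
p=6,k=1: c = 51+7 = 58
p=6,k=2: c = 58+8 = 66
p=7,k=0: c = 66+7 = 73
p=7,k=1: c = 73+8 = 81
p=7,k=2: c = 81+9 = 90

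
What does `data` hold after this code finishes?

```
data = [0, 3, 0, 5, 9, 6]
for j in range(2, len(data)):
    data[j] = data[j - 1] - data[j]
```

j=2: data[2] = 3-0 = 3 → [0, 3, 3, 5, 9, 6]
j=3: data[3] = 3-5 = -2 → [0, 3, 3, -2, 9, 6]
j=4: data[4] = (-2)-9 = -11 → [0, 3, 3, -2, -11, 6]
j=5: data[5] = (-11)-6 = -17 → [0, 3, 3, -2, -11, -17]

[0, 3, 3, -2, -11, -17]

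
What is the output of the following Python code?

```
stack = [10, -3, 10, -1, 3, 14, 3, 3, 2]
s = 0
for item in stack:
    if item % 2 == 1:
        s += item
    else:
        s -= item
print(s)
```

-31

item=10: not odd, s = 0-10 = -10
item=-3: odd, s = (-10)+(-3) = -13
item=10: not odd, s = (-13)-10 = -23
item=-1: odd, s = (-23)+(-1) = -24
item=3: odd, s = (-24)+3 = -21
item=14: not odd, s = (-21)-14 = -35
item=3: odd, s = (-35)+3 = -32
item=3: odd, s = (-32)+3 = -29
item=2: not odd, s = (-29)-2 = -31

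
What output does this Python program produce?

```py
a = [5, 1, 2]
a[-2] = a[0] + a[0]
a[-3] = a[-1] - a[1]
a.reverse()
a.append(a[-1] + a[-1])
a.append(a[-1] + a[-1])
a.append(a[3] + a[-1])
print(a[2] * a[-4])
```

64

a[-2] = a[0]+a[0] = 5+5 = 10 → [5, 10, 2]
a[-3] = a[-1]-a[1] = 2-10 = -8 → [-8, 10, 2]
reverse → [2, 10, -8]
append a[-1]+a[-1] = (-8)+(-8) = -16 → [2, 10, -8, -16]
append a[-1]+a[-1] = (-16)+(-16) = -32 → [2, 10, -8, -16, -32]
append a[3]+a[-1] = (-16)+(-32) = -48 → [2, 10, -8, -16, -32, -48]
a[2]*a[-4] = (-8)*(-8) = 64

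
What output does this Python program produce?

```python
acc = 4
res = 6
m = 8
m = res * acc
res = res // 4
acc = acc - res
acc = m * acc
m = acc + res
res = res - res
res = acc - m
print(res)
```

m = 6*4 = 24
res = 6//4 = 1
acc = 4-1 = 3
acc = 24*3 = 72
m = 72+1 = 73
res = 1-1 = 0
res = 72-73 = -1

-1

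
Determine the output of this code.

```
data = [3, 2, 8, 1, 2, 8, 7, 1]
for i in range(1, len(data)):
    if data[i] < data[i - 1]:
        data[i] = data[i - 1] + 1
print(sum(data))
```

70

i=1: 2<3, data[1] = 3+1 = 4 → [3, 4, 8, 1, 2, 8, 7, 1]
i=2: 8>=4, unchanged → [3, 4, 8, 1, 2, 8, 7, 1]
i=3: 1<8, data[3] = 8+1 = 9 → [3, 4, 8, 9, 2, 8, 7, 1]
i=4: 2<9, data[4] = 9+1 = 10 → [3, 4, 8, 9, 10, 8, 7, 1]
i=5: 8<10, data[5] = 10+1 = 11 → [3, 4, 8, 9, 10, 11, 7, 1]
i=6: 7<11, data[6] = 11+1 = 12 → [3, 4, 8, 9, 10, 11, 12, 1]
i=7: 1<12, data[7] = 12+1 = 13 → [3, 4, 8, 9, 10, 11, 12, 13]
sum = 70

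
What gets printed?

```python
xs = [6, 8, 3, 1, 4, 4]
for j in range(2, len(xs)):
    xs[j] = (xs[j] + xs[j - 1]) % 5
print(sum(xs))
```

18

j=2: xs[2] = (3+8)%5 = 1 → [6, 8, 1, 1, 4, 4]
j=3: xs[3] = (1+1)%5 = 2 → [6, 8, 1, 2, 4, 4]
j=4: xs[4] = (4+2)%5 = 1 → [6, 8, 1, 2, 1, 4]
j=5: xs[5] = (4+1)%5 = 0 → [6, 8, 1, 2, 1, 0]
sum = 18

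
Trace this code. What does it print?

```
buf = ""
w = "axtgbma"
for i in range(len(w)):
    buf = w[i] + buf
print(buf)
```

ambgtxa

i=0: prepend 'a' → 'a'
i=1: prepend 'x' → 'xa'
i=2: prepend 't' → 'txa'
i=3: prepend 'g' → 'gtxa'
i=4: prepend 'b' → 'bgtxa'
i=5: prepend 'm' → 'mbgtxa'
i=6: prepend 'a' → 'ambgtxa'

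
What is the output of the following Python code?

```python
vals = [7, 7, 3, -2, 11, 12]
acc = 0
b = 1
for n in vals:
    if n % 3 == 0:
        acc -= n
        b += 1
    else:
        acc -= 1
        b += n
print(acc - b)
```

n=7: not %3==0, acc = 0-1 = -1; b=8
n=7: not %3==0, acc = (-1)-1 = -2; b=15
n=3: %3==0, acc = (-2)-3 = -5; b=16
n=-2: not %3==0, acc = (-5)-1 = -6; b=14
n=11: not %3==0, acc = (-6)-1 = -7; b=25
n=12: %3==0, acc = (-7)-12 = -19; b=26
acc-b = (-19)-26 = -45

-45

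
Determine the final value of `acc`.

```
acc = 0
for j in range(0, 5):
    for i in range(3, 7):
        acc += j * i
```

180

j=0,i=3: acc = 0+0 = 0
j=0,i=4: acc = 0+0 = 0
j=0,i=5: acc = 0+0 = 0
j=0,i=6: acc = 0+0 = 0
j=1,i=3: acc = 0+3 = 3
j=1,i=4: acc = 3+4 = 7
j=1,i=5: acc = 7+5 = 12
j=1,i=6: acc = 12+6 = 18
j=2,i=3: acc = 18+6 = 24
j=2,i=4: acc = 24+8 = 32
j=2,i=5: acc = 32+10 = 42
j=2,i=6: acc = 42+12 = 54
j=3,i=3: acc = 54+9 = 63
j=3,i=4: acc = 63+12 = 75
j=3,i=5: acc = 75+15 = 90
j=3,i=6: acc = 90+18 = 108
j=4,i=3: acc = 108+12 = 120
j=4,i=4: acc = 120+16 = 136
j=4,i=5: acc = 136+20 = 156
j=4,i=6: acc = 156+24 = 180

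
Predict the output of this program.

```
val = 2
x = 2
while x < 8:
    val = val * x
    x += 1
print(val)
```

x=2: val = 2*2 = 4
x=3: val = 4*3 = 12
x=4: val = 12*4 = 48
x=5: val = 48*5 = 240
x=6: val = 240*6 = 1440
x=7: val = 1440*7 = 10080

10080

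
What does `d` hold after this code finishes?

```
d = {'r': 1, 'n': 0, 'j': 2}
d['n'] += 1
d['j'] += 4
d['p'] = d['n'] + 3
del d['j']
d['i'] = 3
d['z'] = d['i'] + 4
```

{'r': 1, 'n': 1, 'p': 4, 'i': 3, 'z': 7}

d['n'] = 0+1 = 1 → {'r': 1, 'n': 1, 'j': 2}
d['j'] = 2+4 = 6 → {'r': 1, 'n': 1, 'j': 6}
d['p'] = d['n']+3 = 4 → {'r': 1, 'n': 1, 'j': 6, 'p': 4}
del 'j' → {'r': 1, 'n': 1, 'p': 4}
d['i'] = 3 → {'r': 1, 'n': 1, 'p': 4, 'i': 3}
d['z'] = d['i']+4 = 7 → {'r': 1, 'n': 1, 'p': 4, 'i': 3, 'z': 7}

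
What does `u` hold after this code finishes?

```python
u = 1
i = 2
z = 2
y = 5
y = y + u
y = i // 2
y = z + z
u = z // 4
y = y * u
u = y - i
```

y = 5+1 = 6
y = 2//2 = 1
y = 2+2 = 4
u = 2//4 = 0
y = 4*0 = 0
u = 0-2 = -2

-2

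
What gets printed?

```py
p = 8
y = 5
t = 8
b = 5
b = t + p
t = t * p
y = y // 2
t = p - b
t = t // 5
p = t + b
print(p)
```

b = 8+8 = 16
t = 8*8 = 64
y = 5//2 = 2
t = 8-16 = -8
t = (-8)//5 = -2
p = (-2)+16 = 14

14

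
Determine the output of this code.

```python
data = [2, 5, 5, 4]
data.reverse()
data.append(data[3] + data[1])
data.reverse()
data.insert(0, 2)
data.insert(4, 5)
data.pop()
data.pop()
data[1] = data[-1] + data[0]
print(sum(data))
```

21

reverse → [4, 5, 5, 2]
append data[3]+data[1] = 2+5 = 7 → [4, 5, 5, 2, 7]
reverse → [7, 2, 5, 5, 4]
insert 2 at 0 → [2, 7, 2, 5, 5, 4]
insert 5 at 4 → [2, 7, 2, 5, 5, 5, 4]
pop() removes 4 → [2, 7, 2, 5, 5, 5]
pop() removes 5 → [2, 7, 2, 5, 5]
data[1] = data[-1]+data[0] = 5+2 = 7 → [2, 7, 2, 5, 5]
sum = 21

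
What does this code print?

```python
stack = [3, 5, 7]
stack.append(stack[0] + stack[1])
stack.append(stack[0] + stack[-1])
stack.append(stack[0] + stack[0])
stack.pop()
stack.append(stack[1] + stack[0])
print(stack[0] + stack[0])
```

6

append stack[0]+stack[1] = 3+5 = 8 → [3, 5, 7, 8]
append stack[0]+stack[-1] = 3+8 = 11 → [3, 5, 7, 8, 11]
append stack[0]+stack[0] = 3+3 = 6 → [3, 5, 7, 8, 11, 6]
pop() removes 6 → [3, 5, 7, 8, 11]
append stack[1]+stack[0] = 5+3 = 8 → [3, 5, 7, 8, 11, 8]
stack[0]+stack[0] = 3+3 = 6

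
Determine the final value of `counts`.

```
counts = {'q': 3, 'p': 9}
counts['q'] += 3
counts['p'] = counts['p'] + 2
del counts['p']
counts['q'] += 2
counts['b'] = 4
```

counts['q'] = 3+3 = 6 → {'q': 6, 'p': 9}
counts['p'] = counts['p']+2 = 11 → {'q': 6, 'p': 11}
del 'p' → {'q': 6}
counts['q'] = 6+2 = 8 → {'q': 8}
counts['b'] = 4 → {'q': 8, 'b': 4}

{'q': 8, 'b': 4}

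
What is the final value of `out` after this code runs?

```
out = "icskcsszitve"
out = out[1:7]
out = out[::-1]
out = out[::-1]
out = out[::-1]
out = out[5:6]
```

'c'

slice [1:7] → 'cskcss'
reverse → 'sscksc'
reverse → 'cskcss'
reverse → 'sscksc'
slice [5:6] → 'c'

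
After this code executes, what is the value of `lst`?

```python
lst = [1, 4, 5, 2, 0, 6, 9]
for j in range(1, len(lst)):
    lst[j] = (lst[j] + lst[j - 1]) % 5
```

j=1: lst[1] = (4+1)%5 = 0 → [1, 0, 5, 2, 0, 6, 9]
j=2: lst[2] = (5+0)%5 = 0 → [1, 0, 0, 2, 0, 6, 9]
j=3: lst[3] = (2+0)%5 = 2 → [1, 0, 0, 2, 0, 6, 9]
j=4: lst[4] = (0+2)%5 = 2 → [1, 0, 0, 2, 2, 6, 9]
j=5: lst[5] = (6+2)%5 = 3 → [1, 0, 0, 2, 2, 3, 9]
j=6: lst[6] = (9+3)%5 = 2 → [1, 0, 0, 2, 2, 3, 2]

[1, 0, 0, 2, 2, 3, 2]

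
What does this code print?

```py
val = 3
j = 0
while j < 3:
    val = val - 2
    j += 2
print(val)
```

-1

j=0: val = 3-2 = 1
j=2: val = 1-2 = -1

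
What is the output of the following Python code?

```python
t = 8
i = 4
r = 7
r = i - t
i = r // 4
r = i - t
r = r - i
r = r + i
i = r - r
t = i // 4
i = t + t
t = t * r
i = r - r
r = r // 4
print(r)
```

r = 4-8 = -4
i = (-4)//4 = -1
r = (-1)-8 = -9
r = (-9)-(-1) = -8
r = (-8)+(-1) = -9
i = (-9)-(-9) = 0
t = 0//4 = 0
i = 0+0 = 0
t = 0*(-9) = 0
i = (-9)-(-9) = 0
r = (-9)//4 = -3

-3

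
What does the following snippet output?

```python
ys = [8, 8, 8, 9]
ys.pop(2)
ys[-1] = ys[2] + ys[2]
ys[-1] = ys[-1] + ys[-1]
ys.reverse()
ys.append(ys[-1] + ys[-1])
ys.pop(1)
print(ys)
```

[36, 8, 16]

pop(2) removes 8 → [8, 8, 9]
ys[-1] = ys[2]+ys[2] = 9+9 = 18 → [8, 8, 18]
ys[-1] = ys[-1]+ys[-1] = 18+18 = 36 → [8, 8, 36]
reverse → [36, 8, 8]
append ys[-1]+ys[-1] = 8+8 = 16 → [36, 8, 8, 16]
pop(1) removes 8 → [36, 8, 16]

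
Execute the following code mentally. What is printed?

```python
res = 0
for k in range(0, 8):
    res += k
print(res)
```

28

k=0: res = 0+0 = 0
k=1: res = 0+1 = 1
k=2: res = 1+2 = 3
k=3: res = 3+3 = 6
k=4: res = 6+4 = 10
k=5: res = 10+5 = 15
k=6: res = 15+6 = 21
k=7: res = 21+7 = 28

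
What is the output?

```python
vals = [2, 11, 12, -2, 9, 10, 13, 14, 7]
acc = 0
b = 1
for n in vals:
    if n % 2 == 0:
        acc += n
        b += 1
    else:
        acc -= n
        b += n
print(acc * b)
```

n=2: even, acc = 0+2 = 2; b=2
n=11: not even, acc = 2-11 = -9; b=13
n=12: even, acc = (-9)+12 = 3; b=14
n=-2: even, acc = 3+(-2) = 1; b=15
n=9: not even, acc = 1-9 = -8; b=24
n=10: even, acc = (-8)+10 = 2; b=25
n=13: not even, acc = 2-13 = -11; b=38
n=14: even, acc = (-11)+14 = 3; b=39
n=7: not even, acc = 3-7 = -4; b=46
acc*b = (-4)*46 = -184

-184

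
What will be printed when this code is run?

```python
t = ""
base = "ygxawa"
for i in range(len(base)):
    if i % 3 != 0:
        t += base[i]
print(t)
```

i=0: skip
i=1: add 'g' → 'g'
i=2: add 'x' → 'gx'
i=3: skip
i=4: add 'w' → 'gxw'
i=5: add 'a' → 'gxwa'

gxwa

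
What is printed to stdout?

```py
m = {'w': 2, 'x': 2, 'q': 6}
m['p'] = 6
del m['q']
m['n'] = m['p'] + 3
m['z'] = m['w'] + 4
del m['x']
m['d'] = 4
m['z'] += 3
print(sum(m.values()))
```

30

m['p'] = 6 → {'w': 2, 'x': 2, 'q': 6, 'p': 6}
del 'q' → {'w': 2, 'x': 2, 'p': 6}
m['n'] = m['p']+3 = 9 → {'w': 2, 'x': 2, 'p': 6, 'n': 9}
m['z'] = m['w']+4 = 6 → {'w': 2, 'x': 2, 'p': 6, 'n': 9, 'z': 6}
del 'x' → {'w': 2, 'p': 6, 'n': 9, 'z': 6}
m['d'] = 4 → {'w': 2, 'p': 6, 'n': 9, 'z': 6, 'd': 4}
m['z'] = 6+3 = 9 → {'w': 2, 'p': 6, 'n': 9, 'z': 9, 'd': 4}
sum of values = 30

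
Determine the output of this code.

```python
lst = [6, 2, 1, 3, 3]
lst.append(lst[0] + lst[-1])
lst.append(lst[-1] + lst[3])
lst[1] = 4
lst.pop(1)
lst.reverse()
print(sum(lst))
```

34

append lst[0]+lst[-1] = 6+3 = 9 → [6, 2, 1, 3, 3, 9]
append lst[-1]+lst[3] = 9+3 = 12 → [6, 2, 1, 3, 3, 9, 12]
lst[1] = 4 → [6, 4, 1, 3, 3, 9, 12]
pop(1) removes 4 → [6, 1, 3, 3, 9, 12]
reverse → [12, 9, 3, 3, 1, 6]
sum = 34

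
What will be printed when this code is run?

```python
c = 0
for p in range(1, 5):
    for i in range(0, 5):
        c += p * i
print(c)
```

p=1,i=0: c = 0+0 = 0
p=1,i=1: c = 0+1 = 1
p=1,i=2: c = 1+2 = 3
p=1,i=3: c = 3+3 = 6
p=1,i=4: c = 6+4 = 10
p=2,i=0: c = 10+0 = 10
p=2,i=1: c = 10+2 = 12
p=2,i=2: c = 12+4 = 16
p=2,i=3: c = 16+6 = 22
p=2,i=4: c = 22+8 = 30
p=3,i=0: c = 30+0 = 30
p=3,i=1: c = 30+3 = 33
p=3,i=2: c = 33+6 = 39
p=3,i=3: c = 39+9 = 48
p=3,i=4: c = 48+12 = 60
p=4,i=0: c = 60+0 = 60
p=4,i=1: c = 60+4 = 64
p=4,i=2: c = 64+8 = 72
p=4,i=3: c = 72+12 = 84
p=4,i=4: c = 84+16 = 100

100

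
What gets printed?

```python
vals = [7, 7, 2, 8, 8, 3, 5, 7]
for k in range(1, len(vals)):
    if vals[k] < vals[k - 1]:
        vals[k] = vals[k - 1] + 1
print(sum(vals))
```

k=1: 7>=7, unchanged → [7, 7, 2, 8, 8, 3, 5, 7]
k=2: 2<7, vals[2] = 7+1 = 8 → [7, 7, 8, 8, 8, 3, 5, 7]
k=3: 8>=8, unchanged → [7, 7, 8, 8, 8, 3, 5, 7]
k=4: 8>=8, unchanged → [7, 7, 8, 8, 8, 3, 5, 7]
k=5: 3<8, vals[5] = 8+1 = 9 → [7, 7, 8, 8, 8, 9, 5, 7]
k=6: 5<9, vals[6] = 9+1 = 10 → [7, 7, 8, 8, 8, 9, 10, 7]
k=7: 7<10, vals[7] = 10+1 = 11 → [7, 7, 8, 8, 8, 9, 10, 11]
sum = 68

68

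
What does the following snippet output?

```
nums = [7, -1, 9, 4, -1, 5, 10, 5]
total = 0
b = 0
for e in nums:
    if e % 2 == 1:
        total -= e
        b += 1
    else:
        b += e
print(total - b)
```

e=7: odd, total = 0-7 = -7; b=1
e=-1: odd, total = (-7)-(-1) = -6; b=2
e=9: odd, total = (-6)-9 = -15; b=3
e=4: not odd; b=7
e=-1: odd, total = (-15)-(-1) = -14; b=8
e=5: odd, total = (-14)-5 = -19; b=9
e=10: not odd; b=19
e=5: odd, total = (-19)-5 = -24; b=20
total-b = (-24)-20 = -44

-44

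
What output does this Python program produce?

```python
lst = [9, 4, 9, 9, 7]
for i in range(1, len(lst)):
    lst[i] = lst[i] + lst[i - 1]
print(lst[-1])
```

38

i=1: lst[1] = 4+9 = 13 → [9, 13, 9, 9, 7]
i=2: lst[2] = 9+13 = 22 → [9, 13, 22, 9, 7]
i=3: lst[3] = 9+22 = 31 → [9, 13, 22, 31, 7]
i=4: lst[4] = 7+31 = 38 → [9, 13, 22, 31, 38]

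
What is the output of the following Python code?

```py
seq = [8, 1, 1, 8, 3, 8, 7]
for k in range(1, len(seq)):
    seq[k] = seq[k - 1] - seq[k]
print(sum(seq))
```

k=1: seq[1] = 8-1 = 7 → [8, 7, 1, 8, 3, 8, 7]
k=2: seq[2] = 7-1 = 6 → [8, 7, 6, 8, 3, 8, 7]
k=3: seq[3] = 6-8 = -2 → [8, 7, 6, -2, 3, 8, 7]
k=4: seq[4] = (-2)-3 = -5 → [8, 7, 6, -2, -5, 8, 7]
k=5: seq[5] = (-5)-8 = -13 → [8, 7, 6, -2, -5, -13, 7]
k=6: seq[6] = (-13)-7 = -20 → [8, 7, 6, -2, -5, -13, -20]
sum = -19

-19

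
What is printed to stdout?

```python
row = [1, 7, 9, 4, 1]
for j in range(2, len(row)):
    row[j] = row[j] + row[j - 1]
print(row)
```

[1, 7, 16, 20, 21]

j=2: row[2] = 9+7 = 16 → [1, 7, 16, 4, 1]
j=3: row[3] = 4+16 = 20 → [1, 7, 16, 20, 1]
j=4: row[4] = 1+20 = 21 → [1, 7, 16, 20, 21]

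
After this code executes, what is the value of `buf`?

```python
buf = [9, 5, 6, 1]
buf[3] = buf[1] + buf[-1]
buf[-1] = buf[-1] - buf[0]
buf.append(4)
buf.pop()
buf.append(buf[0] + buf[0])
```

buf[3] = buf[1]+buf[-1] = 5+1 = 6 → [9, 5, 6, 6]
buf[-1] = buf[-1]-buf[0] = 6-9 = -3 → [9, 5, 6, -3]
append 4 → [9, 5, 6, -3, 4]
pop() removes 4 → [9, 5, 6, -3]
append buf[0]+buf[0] = 9+9 = 18 → [9, 5, 6, -3, 18]

[9, 5, 6, -3, 18]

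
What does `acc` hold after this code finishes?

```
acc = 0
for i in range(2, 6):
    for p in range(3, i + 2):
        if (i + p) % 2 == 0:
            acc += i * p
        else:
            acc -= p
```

i=2,p=3: odd sum, acc = 0-3 = -3
i=3,p=3: even sum, acc = (-3)+9 = 6
i=3,p=4: odd sum, acc = 6-4 = 2
i=4,p=3: odd sum, acc = 2-3 = -1
i=4,p=4: even sum, acc = (-1)+16 = 15
i=4,p=5: odd sum, acc = 15-5 = 10
i=5,p=3: even sum, acc = 10+15 = 25
i=5,p=4: odd sum, acc = 25-4 = 21
i=5,p=5: even sum, acc = 21+25 = 46
i=5,p=6: odd sum, acc = 46-6 = 40

40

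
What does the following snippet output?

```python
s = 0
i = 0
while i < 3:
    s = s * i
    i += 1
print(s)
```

i=0: s = 0*0 = 0
i=1: s = 0*1 = 0
i=2: s = 0*2 = 0

0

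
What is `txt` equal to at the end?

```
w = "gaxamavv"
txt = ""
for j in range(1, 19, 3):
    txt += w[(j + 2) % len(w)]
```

'avamvx'

j=1: add w[3]='a' → 'a'
j=4: add w[6]='v' → 'av'
j=7: add w[1]='a' → 'ava'
j=10: add w[4]='m' → 'avam'
j=13: add w[7]='v' → 'avamv'
j=16: add w[2]='x' → 'avamvx'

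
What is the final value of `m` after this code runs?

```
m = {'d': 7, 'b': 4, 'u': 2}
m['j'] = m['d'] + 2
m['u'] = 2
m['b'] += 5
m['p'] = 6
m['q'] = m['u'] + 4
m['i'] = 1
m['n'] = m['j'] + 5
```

{'d': 7, 'b': 9, 'u': 2, 'j': 9, 'p': 6, 'q': 6, 'i': 1, 'n': 14}

m['j'] = m['d']+2 = 9 → {'d': 7, 'b': 4, 'u': 2, 'j': 9}
m['u'] = 2 → {'d': 7, 'b': 4, 'u': 2, 'j': 9}
m['b'] = 4+5 = 9 → {'d': 7, 'b': 9, 'u': 2, 'j': 9}
m['p'] = 6 → {'d': 7, 'b': 9, 'u': 2, 'j': 9, 'p': 6}
m['q'] = m['u']+4 = 6 → {'d': 7, 'b': 9, 'u': 2, 'j': 9, 'p': 6, 'q': 6}
m['i'] = 1 → {'d': 7, 'b': 9, 'u': 2, 'j': 9, 'p': 6, 'q': 6, 'i': 1}
m['n'] = m['j']+5 = 14 → {'d': 7, 'b': 9, 'u': 2, 'j': 9, 'p': 6, 'q': 6, 'i': 1, 'n': 14}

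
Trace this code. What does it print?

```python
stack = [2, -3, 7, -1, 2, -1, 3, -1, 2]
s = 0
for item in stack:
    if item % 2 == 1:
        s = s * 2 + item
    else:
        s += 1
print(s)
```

82

item=2: not odd, s = 0+1 = 1
item=-3: odd, s = 1*2+(-3) = -1
item=7: odd, s = (-1)*2+7 = 5
item=-1: odd, s = 5*2+(-1) = 9
item=2: not odd, s = 9+1 = 10
item=-1: odd, s = 10*2+(-1) = 19
item=3: odd, s = 19*2+3 = 41
item=-1: odd, s = 41*2+(-1) = 81
item=2: not odd, s = 81+1 = 82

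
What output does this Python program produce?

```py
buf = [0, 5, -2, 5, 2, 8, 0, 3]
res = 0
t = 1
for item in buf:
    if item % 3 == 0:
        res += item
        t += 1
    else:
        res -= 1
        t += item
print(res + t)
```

item=0: %3==0, res = 0+0 = 0; t=2
item=5: not %3==0, res = 0-1 = -1; t=7
item=-2: not %3==0, res = (-1)-1 = -2; t=5
item=5: not %3==0, res = (-2)-1 = -3; t=10
item=2: not %3==0, res = (-3)-1 = -4; t=12
item=8: not %3==0, res = (-4)-1 = -5; t=20
item=0: %3==0, res = (-5)+0 = -5; t=21
item=3: %3==0, res = (-5)+3 = -2; t=22
res+t = (-2)+22 = 20

20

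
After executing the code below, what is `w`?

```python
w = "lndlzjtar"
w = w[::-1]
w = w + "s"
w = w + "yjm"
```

reverse → 'ratjzldnl'
+ 's' → 'ratjzldnls'
+ 'yjm' → 'ratjzldnlsyjm'

'ratjzldnlsyjm'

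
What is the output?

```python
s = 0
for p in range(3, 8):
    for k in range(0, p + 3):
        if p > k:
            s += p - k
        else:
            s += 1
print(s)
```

95

p=3,k=0: 3>0, s = 0+3 = 3
p=3,k=1: 3>1, s = 3+2 = 5
p=3,k=2: 3>2, s = 5+1 = 6
p=3,k=3: not 3>3, s = 6+1 = 7
p=3,k=4: not 3>4, s = 7+1 = 8
p=3,k=5: not 3>5, s = 8+1 = 9
p=4,k=0: 4>0, s = 9+4 = 13
p=4,k=1: 4>1, s = 13+3 = 16
p=4,k=2: 4>2, s = 16+2 = 18
p=4,k=3: 4>3, s = 18+1 = 19
p=4,k=4: not 4>4, s = 19+1 = 20
p=4,k=5: not 4>5, s = 20+1 = 21
p=4,k=6: not 4>6, s = 21+1 = 22
p=5,k=0: 5>0, s = 22+5 = 27
p=5,k=1: 5>1, s = 27+4 = 31
p=5,k=2: 5>2, s = 31+3 = 34
p=5,k=3: 5>3, s = 34+2 = 36
p=5,k=4: 5>4, s = 36+1 = 37
p=5,k=5: not 5>5, s = 37+1 = 38
p=5,k=6: not 5>6, s = 38+1 = 39
p=5,k=7: not 5>7, s = 39+1 = 40
p=6,k=0: 6>0, s = 40+6 = 46
p=6,k=1: 6>1, s = 46+5 = 51
p=6,k=2: 6>2, s = 51+4 = 55
p=6,k=3: 6>3, s = 55+3 = 58
p=6,k=4: 6>4, s = 58+2 = 60
p=6,k=5: 6>5, s = 60+1 = 61
p=6,k=6: not 6>6, s = 61+1 = 62
p=6,k=7: not 6>7, s = 62+1 = 63
p=6,k=8: not 6>8, s = 63+1 = 64
p=7,k=0: 7>0, s = 64+7 = 71
p=7,k=1: 7>1, s = 71+6 = 77
p=7,k=2: 7>2, s = 77+5 = 82
p=7,k=3: 7>3, s = 82+4 = 86
p=7,k=4: 7>4, s = 86+3 = 89
p=7,k=5: 7>5, s = 89+2 = 91
p=7,k=6: 7>6, s = 91+1 = 92
p=7,k=7: not 7>7, s = 92+1 = 93
p=7,k=8: not 7>8, s = 93+1 = 94
p=7,k=9: not 7>9, s = 94+1 = 95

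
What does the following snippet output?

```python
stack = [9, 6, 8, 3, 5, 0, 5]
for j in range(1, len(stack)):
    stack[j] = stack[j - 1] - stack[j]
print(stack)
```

[9, 3, -5, -8, -13, -13, -18]

j=1: stack[1] = 9-6 = 3 → [9, 3, 8, 3, 5, 0, 5]
j=2: stack[2] = 3-8 = -5 → [9, 3, -5, 3, 5, 0, 5]
j=3: stack[3] = (-5)-3 = -8 → [9, 3, -5, -8, 5, 0, 5]
j=4: stack[4] = (-8)-5 = -13 → [9, 3, -5, -8, -13, 0, 5]
j=5: stack[5] = (-13)-0 = -13 → [9, 3, -5, -8, -13, -13, 5]
j=6: stack[6] = (-13)-5 = -18 → [9, 3, -5, -8, -13, -13, -18]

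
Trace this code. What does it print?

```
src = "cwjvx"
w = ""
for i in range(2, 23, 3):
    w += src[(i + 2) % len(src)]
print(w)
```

i=2: add src[4]='x' → 'x'
i=5: add src[2]='j' → 'xj'
i=8: add src[0]='c' → 'xjc'
i=11: add src[3]='v' → 'xjcv'
i=14: add src[1]='w' → 'xjcvw'
i=17: add src[4]='x' → 'xjcvwx'
i=20: add src[2]='j' → 'xjcvwxj'

xjcvwxj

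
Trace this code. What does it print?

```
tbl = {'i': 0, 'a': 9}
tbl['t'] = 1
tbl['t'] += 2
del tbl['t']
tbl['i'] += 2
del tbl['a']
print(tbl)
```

tbl['t'] = 1 → {'i': 0, 'a': 9, 't': 1}
tbl['t'] = 1+2 = 3 → {'i': 0, 'a': 9, 't': 3}
del 't' → {'i': 0, 'a': 9}
tbl['i'] = 0+2 = 2 → {'i': 2, 'a': 9}
del 'a' → {'i': 2}

{'i': 2}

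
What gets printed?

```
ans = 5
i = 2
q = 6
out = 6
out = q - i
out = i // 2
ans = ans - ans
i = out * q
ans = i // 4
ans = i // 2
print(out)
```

1

out = 6-2 = 4
out = 2//2 = 1
ans = 5-5 = 0
i = 1*6 = 6
ans = 6//4 = 1
ans = 6//2 = 3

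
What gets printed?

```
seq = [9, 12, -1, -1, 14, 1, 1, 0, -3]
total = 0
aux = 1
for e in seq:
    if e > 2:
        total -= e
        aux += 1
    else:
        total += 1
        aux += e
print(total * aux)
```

-29

e=9: >2, total = 0-9 = -9; aux=2
e=12: >2, total = (-9)-12 = -21; aux=3
e=-1: not >2, total = (-21)+1 = -20; aux=2
e=-1: not >2, total = (-20)+1 = -19; aux=1
e=14: >2, total = (-19)-14 = -33; aux=2
e=1: not >2, total = (-33)+1 = -32; aux=3
e=1: not >2, total = (-32)+1 = -31; aux=4
e=0: not >2, total = (-31)+1 = -30; aux=4
e=-3: not >2, total = (-30)+1 = -29; aux=1
total*aux = (-29)*1 = -29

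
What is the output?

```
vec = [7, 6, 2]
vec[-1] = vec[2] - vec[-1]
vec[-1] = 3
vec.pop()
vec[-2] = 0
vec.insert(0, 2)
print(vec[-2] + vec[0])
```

2

vec[-1] = vec[2]-vec[-1] = 2-2 = 0 → [7, 6, 0]
vec[-1] = 3 → [7, 6, 3]
pop() removes 3 → [7, 6]
vec[-2] = 0 → [0, 6]
insert 2 at 0 → [2, 0, 6]
vec[-2]+vec[0] = 0+2 = 2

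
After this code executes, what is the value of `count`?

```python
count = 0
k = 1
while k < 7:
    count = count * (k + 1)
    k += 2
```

k=1: count = 0*2 = 0
k=3: count = 0*4 = 0
k=5: count = 0*6 = 0

0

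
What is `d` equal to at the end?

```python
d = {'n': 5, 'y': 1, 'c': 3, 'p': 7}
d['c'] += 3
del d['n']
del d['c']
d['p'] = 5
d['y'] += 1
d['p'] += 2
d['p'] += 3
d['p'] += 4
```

{'y': 2, 'p': 14}

d['c'] = 3+3 = 6 → {'n': 5, 'y': 1, 'c': 6, 'p': 7}
del 'n' → {'y': 1, 'c': 6, 'p': 7}
del 'c' → {'y': 1, 'p': 7}
d['p'] = 5 → {'y': 1, 'p': 5}
d['y'] = 1+1 = 2 → {'y': 2, 'p': 5}
d['p'] = 5+2 = 7 → {'y': 2, 'p': 7}
d['p'] = 7+3 = 10 → {'y': 2, 'p': 10}
d['p'] = 10+4 = 14 → {'y': 2, 'p': 14}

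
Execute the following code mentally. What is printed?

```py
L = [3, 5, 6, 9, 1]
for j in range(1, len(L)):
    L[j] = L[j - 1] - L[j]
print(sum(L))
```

-42

j=1: L[1] = 3-5 = -2 → [3, -2, 6, 9, 1]
j=2: L[2] = (-2)-6 = -8 → [3, -2, -8, 9, 1]
j=3: L[3] = (-8)-9 = -17 → [3, -2, -8, -17, 1]
j=4: L[4] = (-17)-1 = -18 → [3, -2, -8, -17, -18]
sum = -42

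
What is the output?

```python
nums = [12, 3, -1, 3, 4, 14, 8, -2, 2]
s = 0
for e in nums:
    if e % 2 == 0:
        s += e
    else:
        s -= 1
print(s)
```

35

e=12: even, s = 0+12 = 12
e=3: not even, s = 12-1 = 11
e=-1: not even, s = 11-1 = 10
e=3: not even, s = 10-1 = 9
e=4: even, s = 9+4 = 13
e=14: even, s = 13+14 = 27
e=8: even, s = 27+8 = 35
e=-2: even, s = 35+(-2) = 33
e=2: even, s = 33+2 = 35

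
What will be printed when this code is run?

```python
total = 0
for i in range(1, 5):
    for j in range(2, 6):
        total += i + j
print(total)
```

i=1,j=2: total = 0+3 = 3
i=1,j=3: total = 3+4 = 7
i=1,j=4: total = 7+5 = 12
i=1,j=5: total = 12+6 = 18
i=2,j=2: total = 18+4 = 22
i=2,j=3: total = 22+5 = 27
i=2,j=4: total = 27+6 = 33
i=2,j=5: total = 33+7 = 40
i=3,j=2: total = 40+5 = 45
i=3,j=3: total = 45+6 = 51
i=3,j=4: total = 51+7 = 58
i=3,j=5: total = 58+8 = 66
i=4,j=2: total = 66+6 = 72
i=4,j=3: total = 72+7 = 79
i=4,j=4: total = 79+8 = 87
i=4,j=5: total = 87+9 = 96

96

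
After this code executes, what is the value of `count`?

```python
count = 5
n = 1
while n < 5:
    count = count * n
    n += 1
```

120

n=1: count = 5*1 = 5
n=2: count = 5*2 = 10
n=3: count = 10*3 = 30
n=4: count = 30*4 = 120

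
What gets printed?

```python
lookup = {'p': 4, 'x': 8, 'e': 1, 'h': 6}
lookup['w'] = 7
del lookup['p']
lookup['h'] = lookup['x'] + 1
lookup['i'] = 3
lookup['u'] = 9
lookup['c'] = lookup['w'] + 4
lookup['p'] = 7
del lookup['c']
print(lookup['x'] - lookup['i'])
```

5

lookup['w'] = 7 → {'p': 4, 'x': 8, 'e': 1, 'h': 6, 'w': 7}
del 'p' → {'x': 8, 'e': 1, 'h': 6, 'w': 7}
lookup['h'] = lookup['x']+1 = 9 → {'x': 8, 'e': 1, 'h': 9, 'w': 7}
lookup['i'] = 3 → {'x': 8, 'e': 1, 'h': 9, 'w': 7, 'i': 3}
lookup['u'] = 9 → {'x': 8, 'e': 1, 'h': 9, 'w': 7, 'i': 3, 'u': 9}
lookup['c'] = lookup['w']+4 = 11 → {'x': 8, 'e': 1, 'h': 9, 'w': 7, 'i': 3, 'u': 9, 'c': 11}
lookup['p'] = 7 → {'x': 8, 'e': 1, 'h': 9, 'w': 7, 'i': 3, 'u': 9, 'c': 11, 'p': 7}
del 'c' → {'x': 8, 'e': 1, 'h': 9, 'w': 7, 'i': 3, 'u': 9, 'p': 7}
lookup['x']-lookup['i'] = 8-3 = 5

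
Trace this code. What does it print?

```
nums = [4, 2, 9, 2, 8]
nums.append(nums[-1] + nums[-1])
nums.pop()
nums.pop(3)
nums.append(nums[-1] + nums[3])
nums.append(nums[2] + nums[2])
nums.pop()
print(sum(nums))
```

append nums[-1]+nums[-1] = 8+8 = 16 → [4, 2, 9, 2, 8, 16]
pop() removes 16 → [4, 2, 9, 2, 8]
pop(3) removes 2 → [4, 2, 9, 8]
append nums[-1]+nums[3] = 8+8 = 16 → [4, 2, 9, 8, 16]
append nums[2]+nums[2] = 9+9 = 18 → [4, 2, 9, 8, 16, 18]
pop() removes 18 → [4, 2, 9, 8, 16]
sum = 39

39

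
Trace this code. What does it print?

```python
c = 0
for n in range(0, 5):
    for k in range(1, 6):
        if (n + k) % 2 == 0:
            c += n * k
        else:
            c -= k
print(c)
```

n=0,k=1: odd sum, c = 0-1 = -1
n=0,k=2: even sum, c = (-1)+0 = -1
n=0,k=3: odd sum, c = (-1)-3 = -4
n=0,k=4: even sum, c = (-4)+0 = -4
n=0,k=5: odd sum, c = (-4)-5 = -9
n=1,k=1: even sum, c = (-9)+1 = -8
n=1,k=2: odd sum, c = (-8)-2 = -10
n=1,k=3: even sum, c = (-10)+3 = -7
n=1,k=4: odd sum, c = (-7)-4 = -11
n=1,k=5: even sum, c = (-11)+5 = -6
n=2,k=1: odd sum, c = (-6)-1 = -7
n=2,k=2: even sum, c = (-7)+4 = -3
n=2,k=3: odd sum, c = (-3)-3 = -6
n=2,k=4: even sum, c = (-6)+8 = 2
n=2,k=5: odd sum, c = 2-5 = -3
n=3,k=1: even sum, c = (-3)+3 = 0
n=3,k=2: odd sum, c = 0-2 = -2
n=3,k=3: even sum, c = (-2)+9 = 7
n=3,k=4: odd sum, c = 7-4 = 3
n=3,k=5: even sum, c = 3+15 = 18
n=4,k=1: odd sum, c = 18-1 = 17
n=4,k=2: even sum, c = 17+8 = 25
n=4,k=3: odd sum, c = 25-3 = 22
n=4,k=4: even sum, c = 22+16 = 38
n=4,k=5: odd sum, c = 38-5 = 33

33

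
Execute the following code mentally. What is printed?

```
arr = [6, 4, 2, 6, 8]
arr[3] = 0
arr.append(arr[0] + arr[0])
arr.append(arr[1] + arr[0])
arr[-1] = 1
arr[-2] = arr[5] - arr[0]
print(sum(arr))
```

27

arr[3] = 0 → [6, 4, 2, 0, 8]
append arr[0]+arr[0] = 6+6 = 12 → [6, 4, 2, 0, 8, 12]
append arr[1]+arr[0] = 4+6 = 10 → [6, 4, 2, 0, 8, 12, 10]
arr[-1] = 1 → [6, 4, 2, 0, 8, 12, 1]
arr[-2] = arr[5]-arr[0] = 12-6 = 6 → [6, 4, 2, 0, 8, 6, 1]
sum = 27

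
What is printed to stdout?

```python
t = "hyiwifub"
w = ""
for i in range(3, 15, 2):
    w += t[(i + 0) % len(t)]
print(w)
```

i=3: add t[3]='w' → 'w'
i=5: add t[5]='f' → 'wf'
i=7: add t[7]='b' → 'wfb'
i=9: add t[1]='y' → 'wfby'
i=11: add t[3]='w' → 'wfbyw'
i=13: add t[5]='f' → 'wfbywf'

wfbywf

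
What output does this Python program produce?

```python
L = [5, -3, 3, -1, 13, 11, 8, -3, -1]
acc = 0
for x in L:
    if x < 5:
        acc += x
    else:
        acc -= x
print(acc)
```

x=5: not <5, acc = 0-5 = -5
x=-3: <5, acc = (-5)+(-3) = -8
x=3: <5, acc = (-8)+3 = -5
x=-1: <5, acc = (-5)+(-1) = -6
x=13: not <5, acc = (-6)-13 = -19
x=11: not <5, acc = (-19)-11 = -30
x=8: not <5, acc = (-30)-8 = -38
x=-3: <5, acc = (-38)+(-3) = -41
x=-1: <5, acc = (-41)+(-1) = -42

-42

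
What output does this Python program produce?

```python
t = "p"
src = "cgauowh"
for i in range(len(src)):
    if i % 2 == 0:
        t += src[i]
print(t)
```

pcaoh

i=0: add 'c' → 'pc'
i=1: skip
i=2: add 'a' → 'pca'
i=3: skip
i=4: add 'o' → 'pcao'
i=5: skip
i=6: add 'h' → 'pcaoh'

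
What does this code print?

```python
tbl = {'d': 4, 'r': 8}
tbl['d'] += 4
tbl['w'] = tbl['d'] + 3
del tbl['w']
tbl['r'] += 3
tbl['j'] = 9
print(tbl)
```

tbl['d'] = 4+4 = 8 → {'d': 8, 'r': 8}
tbl['w'] = tbl['d']+3 = 11 → {'d': 8, 'r': 8, 'w': 11}
del 'w' → {'d': 8, 'r': 8}
tbl['r'] = 8+3 = 11 → {'d': 8, 'r': 11}
tbl['j'] = 9 → {'d': 8, 'r': 11, 'j': 9}

{'d': 8, 'r': 11, 'j': 9}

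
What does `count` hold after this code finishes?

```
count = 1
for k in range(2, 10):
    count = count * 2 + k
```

1013

k=2: count = 1*2+2 = 4
k=3: count = 4*2+3 = 11
k=4: count = 11*2+4 = 26
k=5: count = 26*2+5 = 57
k=6: count = 57*2+6 = 120
k=7: count = 120*2+7 = 247
k=8: count = 247*2+8 = 502
k=9: count = 502*2+9 = 1013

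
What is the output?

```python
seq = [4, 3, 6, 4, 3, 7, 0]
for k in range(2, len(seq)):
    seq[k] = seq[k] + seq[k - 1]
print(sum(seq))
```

91

k=2: seq[2] = 6+3 = 9 → [4, 3, 9, 4, 3, 7, 0]
k=3: seq[3] = 4+9 = 13 → [4, 3, 9, 13, 3, 7, 0]
k=4: seq[4] = 3+13 = 16 → [4, 3, 9, 13, 16, 7, 0]
k=5: seq[5] = 7+16 = 23 → [4, 3, 9, 13, 16, 23, 0]
k=6: seq[6] = 0+23 = 23 → [4, 3, 9, 13, 16, 23, 23]
sum = 91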